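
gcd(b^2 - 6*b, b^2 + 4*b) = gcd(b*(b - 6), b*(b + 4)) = b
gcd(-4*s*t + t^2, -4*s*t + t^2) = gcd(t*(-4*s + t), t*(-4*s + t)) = 4*s*t - t^2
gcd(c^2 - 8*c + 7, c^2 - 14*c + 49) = c - 7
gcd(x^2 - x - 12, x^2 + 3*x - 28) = x - 4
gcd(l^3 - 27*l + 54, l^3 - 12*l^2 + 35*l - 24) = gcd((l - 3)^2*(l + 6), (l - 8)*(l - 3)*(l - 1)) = l - 3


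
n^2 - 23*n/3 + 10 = (n - 6)*(n - 5/3)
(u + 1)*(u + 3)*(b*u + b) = b*u^3 + 5*b*u^2 + 7*b*u + 3*b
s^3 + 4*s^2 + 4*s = s*(s + 2)^2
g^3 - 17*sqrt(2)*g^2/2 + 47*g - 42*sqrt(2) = (g - 7*sqrt(2)/2)*(g - 3*sqrt(2))*(g - 2*sqrt(2))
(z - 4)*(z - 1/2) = z^2 - 9*z/2 + 2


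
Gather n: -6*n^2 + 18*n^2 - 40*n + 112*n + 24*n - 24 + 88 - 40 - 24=12*n^2 + 96*n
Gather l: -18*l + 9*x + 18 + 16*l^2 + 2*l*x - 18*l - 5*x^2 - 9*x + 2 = 16*l^2 + l*(2*x - 36) - 5*x^2 + 20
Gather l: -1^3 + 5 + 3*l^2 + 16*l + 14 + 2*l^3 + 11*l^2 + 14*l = 2*l^3 + 14*l^2 + 30*l + 18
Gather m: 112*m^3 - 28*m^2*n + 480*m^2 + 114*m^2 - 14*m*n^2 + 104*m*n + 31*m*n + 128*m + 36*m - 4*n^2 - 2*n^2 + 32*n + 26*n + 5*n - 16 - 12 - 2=112*m^3 + m^2*(594 - 28*n) + m*(-14*n^2 + 135*n + 164) - 6*n^2 + 63*n - 30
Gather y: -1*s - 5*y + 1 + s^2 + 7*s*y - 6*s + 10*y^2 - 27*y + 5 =s^2 - 7*s + 10*y^2 + y*(7*s - 32) + 6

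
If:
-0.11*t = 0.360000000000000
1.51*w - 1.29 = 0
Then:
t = -3.27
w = 0.85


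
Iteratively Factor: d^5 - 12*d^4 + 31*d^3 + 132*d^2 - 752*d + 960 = (d - 5)*(d^4 - 7*d^3 - 4*d^2 + 112*d - 192) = (d - 5)*(d - 3)*(d^3 - 4*d^2 - 16*d + 64) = (d - 5)*(d - 4)*(d - 3)*(d^2 - 16) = (d - 5)*(d - 4)^2*(d - 3)*(d + 4)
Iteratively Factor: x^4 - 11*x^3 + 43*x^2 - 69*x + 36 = (x - 1)*(x^3 - 10*x^2 + 33*x - 36) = (x - 3)*(x - 1)*(x^2 - 7*x + 12) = (x - 4)*(x - 3)*(x - 1)*(x - 3)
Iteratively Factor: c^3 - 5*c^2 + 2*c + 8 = (c + 1)*(c^2 - 6*c + 8) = (c - 2)*(c + 1)*(c - 4)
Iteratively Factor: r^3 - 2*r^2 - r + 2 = (r - 1)*(r^2 - r - 2) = (r - 1)*(r + 1)*(r - 2)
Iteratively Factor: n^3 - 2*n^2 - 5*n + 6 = (n - 3)*(n^2 + n - 2) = (n - 3)*(n - 1)*(n + 2)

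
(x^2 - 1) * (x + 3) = x^3 + 3*x^2 - x - 3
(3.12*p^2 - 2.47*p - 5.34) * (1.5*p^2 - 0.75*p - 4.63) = 4.68*p^4 - 6.045*p^3 - 20.6031*p^2 + 15.4411*p + 24.7242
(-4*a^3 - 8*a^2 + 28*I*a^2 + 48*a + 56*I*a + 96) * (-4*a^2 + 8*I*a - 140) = 16*a^5 + 32*a^4 - 144*I*a^4 + 144*a^3 - 288*I*a^3 + 288*a^2 - 3536*I*a^2 - 6720*a - 7072*I*a - 13440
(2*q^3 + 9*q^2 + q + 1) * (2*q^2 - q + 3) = 4*q^5 + 16*q^4 - q^3 + 28*q^2 + 2*q + 3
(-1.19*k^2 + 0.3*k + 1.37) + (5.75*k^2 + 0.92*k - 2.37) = 4.56*k^2 + 1.22*k - 1.0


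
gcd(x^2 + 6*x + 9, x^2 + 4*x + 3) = x + 3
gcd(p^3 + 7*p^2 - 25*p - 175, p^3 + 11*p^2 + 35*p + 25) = p + 5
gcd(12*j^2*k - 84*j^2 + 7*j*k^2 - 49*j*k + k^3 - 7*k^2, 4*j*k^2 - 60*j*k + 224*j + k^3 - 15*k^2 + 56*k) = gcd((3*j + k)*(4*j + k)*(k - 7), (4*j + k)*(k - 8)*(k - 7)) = 4*j*k - 28*j + k^2 - 7*k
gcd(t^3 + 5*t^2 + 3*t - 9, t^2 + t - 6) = t + 3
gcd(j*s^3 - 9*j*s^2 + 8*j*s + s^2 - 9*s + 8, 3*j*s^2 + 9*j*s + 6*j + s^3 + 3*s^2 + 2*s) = 1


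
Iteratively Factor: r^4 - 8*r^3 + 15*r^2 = (r - 5)*(r^3 - 3*r^2) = r*(r - 5)*(r^2 - 3*r) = r^2*(r - 5)*(r - 3)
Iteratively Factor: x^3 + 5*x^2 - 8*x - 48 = (x + 4)*(x^2 + x - 12) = (x - 3)*(x + 4)*(x + 4)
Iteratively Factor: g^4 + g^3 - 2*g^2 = (g)*(g^3 + g^2 - 2*g) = g*(g - 1)*(g^2 + 2*g) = g*(g - 1)*(g + 2)*(g)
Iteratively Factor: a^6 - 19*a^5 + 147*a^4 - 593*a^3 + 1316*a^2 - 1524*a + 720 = (a - 3)*(a^5 - 16*a^4 + 99*a^3 - 296*a^2 + 428*a - 240) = (a - 3)^2*(a^4 - 13*a^3 + 60*a^2 - 116*a + 80) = (a - 3)^2*(a - 2)*(a^3 - 11*a^2 + 38*a - 40) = (a - 4)*(a - 3)^2*(a - 2)*(a^2 - 7*a + 10) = (a - 4)*(a - 3)^2*(a - 2)^2*(a - 5)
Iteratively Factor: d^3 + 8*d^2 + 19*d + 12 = (d + 1)*(d^2 + 7*d + 12) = (d + 1)*(d + 3)*(d + 4)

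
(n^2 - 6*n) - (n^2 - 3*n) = -3*n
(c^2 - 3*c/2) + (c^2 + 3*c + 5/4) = 2*c^2 + 3*c/2 + 5/4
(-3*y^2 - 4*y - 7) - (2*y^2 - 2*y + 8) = -5*y^2 - 2*y - 15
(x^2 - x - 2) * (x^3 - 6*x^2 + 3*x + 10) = x^5 - 7*x^4 + 7*x^3 + 19*x^2 - 16*x - 20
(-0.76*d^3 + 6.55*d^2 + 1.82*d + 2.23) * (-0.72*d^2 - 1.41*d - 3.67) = 0.5472*d^5 - 3.6444*d^4 - 7.7567*d^3 - 28.2103*d^2 - 9.8237*d - 8.1841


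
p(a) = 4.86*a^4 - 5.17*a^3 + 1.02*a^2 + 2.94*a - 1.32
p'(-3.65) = -1156.45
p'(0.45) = 2.49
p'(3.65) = 749.07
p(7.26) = 11596.97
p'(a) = 19.44*a^3 - 15.51*a^2 + 2.04*a + 2.94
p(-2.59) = 306.42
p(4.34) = 1332.25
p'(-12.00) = -35847.30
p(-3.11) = 609.57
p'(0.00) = 2.94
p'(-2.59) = -444.14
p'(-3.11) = -738.18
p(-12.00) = 109821.00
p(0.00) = -1.32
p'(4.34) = 1308.81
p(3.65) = 634.19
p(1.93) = 38.42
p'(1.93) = 88.86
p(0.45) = -0.06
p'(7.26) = 6639.11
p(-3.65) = 1115.54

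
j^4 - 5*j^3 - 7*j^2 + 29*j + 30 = (j - 5)*(j - 3)*(j + 1)*(j + 2)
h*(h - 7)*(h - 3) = h^3 - 10*h^2 + 21*h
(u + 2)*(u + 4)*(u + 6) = u^3 + 12*u^2 + 44*u + 48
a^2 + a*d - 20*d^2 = (a - 4*d)*(a + 5*d)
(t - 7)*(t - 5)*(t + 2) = t^3 - 10*t^2 + 11*t + 70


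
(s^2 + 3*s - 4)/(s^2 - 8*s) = (s^2 + 3*s - 4)/(s*(s - 8))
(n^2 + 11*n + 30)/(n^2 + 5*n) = (n + 6)/n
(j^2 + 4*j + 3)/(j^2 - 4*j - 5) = (j + 3)/(j - 5)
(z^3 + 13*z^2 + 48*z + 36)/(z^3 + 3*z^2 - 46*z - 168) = (z^2 + 7*z + 6)/(z^2 - 3*z - 28)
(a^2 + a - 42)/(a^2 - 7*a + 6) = (a + 7)/(a - 1)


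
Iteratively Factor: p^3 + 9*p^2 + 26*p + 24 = (p + 2)*(p^2 + 7*p + 12) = (p + 2)*(p + 3)*(p + 4)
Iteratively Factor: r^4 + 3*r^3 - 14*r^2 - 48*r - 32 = (r + 2)*(r^3 + r^2 - 16*r - 16) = (r + 2)*(r + 4)*(r^2 - 3*r - 4) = (r - 4)*(r + 2)*(r + 4)*(r + 1)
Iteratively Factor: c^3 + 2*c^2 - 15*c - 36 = (c + 3)*(c^2 - c - 12) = (c - 4)*(c + 3)*(c + 3)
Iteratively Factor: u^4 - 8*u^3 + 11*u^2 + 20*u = (u - 5)*(u^3 - 3*u^2 - 4*u) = u*(u - 5)*(u^2 - 3*u - 4) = u*(u - 5)*(u - 4)*(u + 1)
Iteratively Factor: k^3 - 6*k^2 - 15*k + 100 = (k - 5)*(k^2 - k - 20) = (k - 5)*(k + 4)*(k - 5)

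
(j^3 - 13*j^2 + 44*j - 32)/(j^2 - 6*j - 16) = (j^2 - 5*j + 4)/(j + 2)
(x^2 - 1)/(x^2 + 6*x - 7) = (x + 1)/(x + 7)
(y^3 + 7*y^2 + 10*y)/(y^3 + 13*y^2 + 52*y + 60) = y/(y + 6)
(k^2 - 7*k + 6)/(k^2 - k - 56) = (-k^2 + 7*k - 6)/(-k^2 + k + 56)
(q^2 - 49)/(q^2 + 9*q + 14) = (q - 7)/(q + 2)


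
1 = 1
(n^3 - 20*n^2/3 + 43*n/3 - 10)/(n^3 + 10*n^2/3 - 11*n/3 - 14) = (3*n^2 - 14*n + 15)/(3*n^2 + 16*n + 21)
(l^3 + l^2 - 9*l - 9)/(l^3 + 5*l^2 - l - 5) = (l^2 - 9)/(l^2 + 4*l - 5)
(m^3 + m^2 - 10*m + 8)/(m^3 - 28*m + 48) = (m^2 + 3*m - 4)/(m^2 + 2*m - 24)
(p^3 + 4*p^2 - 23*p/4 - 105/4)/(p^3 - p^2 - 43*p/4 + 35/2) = (p + 3)/(p - 2)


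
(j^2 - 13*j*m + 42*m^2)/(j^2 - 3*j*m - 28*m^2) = (j - 6*m)/(j + 4*m)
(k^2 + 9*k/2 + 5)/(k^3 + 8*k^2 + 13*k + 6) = (k^2 + 9*k/2 + 5)/(k^3 + 8*k^2 + 13*k + 6)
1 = 1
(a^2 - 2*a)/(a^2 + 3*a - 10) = a/(a + 5)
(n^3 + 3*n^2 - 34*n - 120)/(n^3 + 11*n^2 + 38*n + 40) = (n - 6)/(n + 2)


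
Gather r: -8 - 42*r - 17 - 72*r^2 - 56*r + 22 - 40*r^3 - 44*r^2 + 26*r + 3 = -40*r^3 - 116*r^2 - 72*r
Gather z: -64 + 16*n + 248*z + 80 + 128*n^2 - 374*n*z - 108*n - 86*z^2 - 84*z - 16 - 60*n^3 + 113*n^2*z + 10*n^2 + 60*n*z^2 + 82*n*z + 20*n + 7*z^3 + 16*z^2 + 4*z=-60*n^3 + 138*n^2 - 72*n + 7*z^3 + z^2*(60*n - 70) + z*(113*n^2 - 292*n + 168)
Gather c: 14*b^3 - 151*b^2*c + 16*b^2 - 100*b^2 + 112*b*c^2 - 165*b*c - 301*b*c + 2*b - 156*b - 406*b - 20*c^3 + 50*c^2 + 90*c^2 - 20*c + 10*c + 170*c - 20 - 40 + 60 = 14*b^3 - 84*b^2 - 560*b - 20*c^3 + c^2*(112*b + 140) + c*(-151*b^2 - 466*b + 160)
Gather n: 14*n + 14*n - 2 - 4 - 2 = 28*n - 8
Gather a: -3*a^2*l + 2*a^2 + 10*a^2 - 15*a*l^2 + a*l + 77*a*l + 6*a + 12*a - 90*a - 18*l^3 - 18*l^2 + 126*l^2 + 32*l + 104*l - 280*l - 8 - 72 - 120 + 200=a^2*(12 - 3*l) + a*(-15*l^2 + 78*l - 72) - 18*l^3 + 108*l^2 - 144*l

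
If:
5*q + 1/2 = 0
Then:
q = -1/10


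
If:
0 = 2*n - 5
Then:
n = 5/2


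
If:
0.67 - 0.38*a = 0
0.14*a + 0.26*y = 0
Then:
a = 1.76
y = -0.95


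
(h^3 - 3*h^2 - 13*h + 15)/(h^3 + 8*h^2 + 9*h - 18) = (h - 5)/(h + 6)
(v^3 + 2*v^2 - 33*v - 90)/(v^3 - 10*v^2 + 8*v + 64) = (v^3 + 2*v^2 - 33*v - 90)/(v^3 - 10*v^2 + 8*v + 64)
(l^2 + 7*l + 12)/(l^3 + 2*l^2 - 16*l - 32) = (l + 3)/(l^2 - 2*l - 8)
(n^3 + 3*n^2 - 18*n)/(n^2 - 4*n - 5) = n*(-n^2 - 3*n + 18)/(-n^2 + 4*n + 5)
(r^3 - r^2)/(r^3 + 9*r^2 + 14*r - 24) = r^2/(r^2 + 10*r + 24)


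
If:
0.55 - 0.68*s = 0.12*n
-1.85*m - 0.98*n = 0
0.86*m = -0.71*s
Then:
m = -0.52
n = 0.99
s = 0.63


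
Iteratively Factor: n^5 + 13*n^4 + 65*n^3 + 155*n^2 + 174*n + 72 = (n + 3)*(n^4 + 10*n^3 + 35*n^2 + 50*n + 24) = (n + 3)^2*(n^3 + 7*n^2 + 14*n + 8) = (n + 2)*(n + 3)^2*(n^2 + 5*n + 4) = (n + 2)*(n + 3)^2*(n + 4)*(n + 1)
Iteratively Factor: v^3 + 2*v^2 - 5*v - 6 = (v + 3)*(v^2 - v - 2) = (v - 2)*(v + 3)*(v + 1)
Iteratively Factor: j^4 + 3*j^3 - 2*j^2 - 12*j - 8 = (j + 2)*(j^3 + j^2 - 4*j - 4) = (j - 2)*(j + 2)*(j^2 + 3*j + 2) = (j - 2)*(j + 2)^2*(j + 1)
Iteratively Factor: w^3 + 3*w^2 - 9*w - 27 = (w - 3)*(w^2 + 6*w + 9) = (w - 3)*(w + 3)*(w + 3)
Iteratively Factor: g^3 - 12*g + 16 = (g - 2)*(g^2 + 2*g - 8) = (g - 2)^2*(g + 4)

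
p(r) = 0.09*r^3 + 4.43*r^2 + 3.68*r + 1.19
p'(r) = 0.27*r^2 + 8.86*r + 3.68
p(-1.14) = 2.62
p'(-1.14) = -6.07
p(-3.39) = 36.12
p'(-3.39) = -23.25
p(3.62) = 76.83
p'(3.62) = 39.29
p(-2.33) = 15.53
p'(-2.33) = -15.50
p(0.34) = 2.96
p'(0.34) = 6.72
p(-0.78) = 0.97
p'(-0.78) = -3.07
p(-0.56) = 0.50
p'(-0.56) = -1.20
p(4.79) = 130.35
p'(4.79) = 52.31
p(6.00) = 202.19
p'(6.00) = 66.56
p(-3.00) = 27.59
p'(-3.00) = -20.47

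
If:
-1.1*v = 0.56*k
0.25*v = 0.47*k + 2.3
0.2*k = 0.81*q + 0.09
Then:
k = -3.85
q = -1.06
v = 1.96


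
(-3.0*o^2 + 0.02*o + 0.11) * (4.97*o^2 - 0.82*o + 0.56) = -14.91*o^4 + 2.5594*o^3 - 1.1497*o^2 - 0.079*o + 0.0616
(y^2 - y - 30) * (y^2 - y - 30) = y^4 - 2*y^3 - 59*y^2 + 60*y + 900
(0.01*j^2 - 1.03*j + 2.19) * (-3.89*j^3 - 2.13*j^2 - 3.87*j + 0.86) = -0.0389*j^5 + 3.9854*j^4 - 6.3639*j^3 - 0.669999999999999*j^2 - 9.3611*j + 1.8834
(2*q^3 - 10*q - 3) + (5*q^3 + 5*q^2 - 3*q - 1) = 7*q^3 + 5*q^2 - 13*q - 4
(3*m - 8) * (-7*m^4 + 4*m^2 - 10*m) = -21*m^5 + 56*m^4 + 12*m^3 - 62*m^2 + 80*m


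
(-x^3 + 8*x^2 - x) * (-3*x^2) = 3*x^5 - 24*x^4 + 3*x^3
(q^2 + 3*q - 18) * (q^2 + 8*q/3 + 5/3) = q^4 + 17*q^3/3 - 25*q^2/3 - 43*q - 30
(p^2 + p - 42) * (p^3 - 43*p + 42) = p^5 + p^4 - 85*p^3 - p^2 + 1848*p - 1764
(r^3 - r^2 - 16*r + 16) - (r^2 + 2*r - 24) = r^3 - 2*r^2 - 18*r + 40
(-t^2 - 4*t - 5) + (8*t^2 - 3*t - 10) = 7*t^2 - 7*t - 15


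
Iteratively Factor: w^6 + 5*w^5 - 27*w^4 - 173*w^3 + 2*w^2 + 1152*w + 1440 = (w + 4)*(w^5 + w^4 - 31*w^3 - 49*w^2 + 198*w + 360) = (w + 4)^2*(w^4 - 3*w^3 - 19*w^2 + 27*w + 90) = (w - 5)*(w + 4)^2*(w^3 + 2*w^2 - 9*w - 18) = (w - 5)*(w + 3)*(w + 4)^2*(w^2 - w - 6) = (w - 5)*(w - 3)*(w + 3)*(w + 4)^2*(w + 2)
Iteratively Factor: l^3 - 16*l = (l)*(l^2 - 16) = l*(l + 4)*(l - 4)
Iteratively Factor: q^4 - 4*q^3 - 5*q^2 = (q)*(q^3 - 4*q^2 - 5*q) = q*(q - 5)*(q^2 + q) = q^2*(q - 5)*(q + 1)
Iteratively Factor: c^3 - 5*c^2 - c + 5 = (c - 1)*(c^2 - 4*c - 5) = (c - 1)*(c + 1)*(c - 5)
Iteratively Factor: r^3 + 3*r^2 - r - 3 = (r + 3)*(r^2 - 1) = (r - 1)*(r + 3)*(r + 1)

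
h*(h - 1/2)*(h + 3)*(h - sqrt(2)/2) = h^4 - sqrt(2)*h^3/2 + 5*h^3/2 - 5*sqrt(2)*h^2/4 - 3*h^2/2 + 3*sqrt(2)*h/4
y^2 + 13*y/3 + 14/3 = (y + 2)*(y + 7/3)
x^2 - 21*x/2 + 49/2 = (x - 7)*(x - 7/2)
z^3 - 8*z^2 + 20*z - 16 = (z - 4)*(z - 2)^2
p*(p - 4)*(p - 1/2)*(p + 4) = p^4 - p^3/2 - 16*p^2 + 8*p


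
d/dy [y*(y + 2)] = 2*y + 2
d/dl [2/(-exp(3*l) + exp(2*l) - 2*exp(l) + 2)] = (6*exp(2*l) - 4*exp(l) + 4)*exp(l)/(exp(3*l) - exp(2*l) + 2*exp(l) - 2)^2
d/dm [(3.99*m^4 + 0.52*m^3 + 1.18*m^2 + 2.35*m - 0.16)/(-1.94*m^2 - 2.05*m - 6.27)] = (-15.4812*m^5 - 25.5473*m^4 - 102.2012*m^3 - 7.6412*m^2 - 15.418*m - 15.0625)/(3.7636*m^4 + 7.954*m^3 + 28.5301*m^2 + 25.707*m + 39.3129)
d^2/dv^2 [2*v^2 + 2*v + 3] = 4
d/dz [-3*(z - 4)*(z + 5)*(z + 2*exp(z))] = -6*z^2*exp(z) - 9*z^2 - 18*z*exp(z) - 6*z + 114*exp(z) + 60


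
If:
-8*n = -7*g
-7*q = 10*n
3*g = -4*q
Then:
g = 0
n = 0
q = 0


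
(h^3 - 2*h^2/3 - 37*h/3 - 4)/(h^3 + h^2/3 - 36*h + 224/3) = (3*h^2 + 10*h + 3)/(3*h^2 + 13*h - 56)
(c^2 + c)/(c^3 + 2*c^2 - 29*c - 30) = c/(c^2 + c - 30)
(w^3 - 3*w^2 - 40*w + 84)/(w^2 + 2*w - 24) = (w^2 - 9*w + 14)/(w - 4)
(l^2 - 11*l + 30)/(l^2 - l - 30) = (l - 5)/(l + 5)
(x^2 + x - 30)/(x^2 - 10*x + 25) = (x + 6)/(x - 5)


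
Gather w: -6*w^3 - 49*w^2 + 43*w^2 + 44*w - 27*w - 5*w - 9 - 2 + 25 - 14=-6*w^3 - 6*w^2 + 12*w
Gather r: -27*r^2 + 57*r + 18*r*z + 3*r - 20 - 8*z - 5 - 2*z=-27*r^2 + r*(18*z + 60) - 10*z - 25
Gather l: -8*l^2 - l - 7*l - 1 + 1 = -8*l^2 - 8*l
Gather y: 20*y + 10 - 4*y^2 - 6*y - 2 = -4*y^2 + 14*y + 8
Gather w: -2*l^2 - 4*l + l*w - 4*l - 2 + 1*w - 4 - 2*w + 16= -2*l^2 - 8*l + w*(l - 1) + 10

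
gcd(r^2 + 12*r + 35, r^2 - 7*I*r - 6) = 1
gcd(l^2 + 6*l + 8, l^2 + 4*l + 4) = l + 2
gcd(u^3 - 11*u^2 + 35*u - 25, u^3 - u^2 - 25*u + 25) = u^2 - 6*u + 5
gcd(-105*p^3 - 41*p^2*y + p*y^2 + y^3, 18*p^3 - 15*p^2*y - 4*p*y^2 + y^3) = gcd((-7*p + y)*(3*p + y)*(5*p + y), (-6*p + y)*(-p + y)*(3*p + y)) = 3*p + y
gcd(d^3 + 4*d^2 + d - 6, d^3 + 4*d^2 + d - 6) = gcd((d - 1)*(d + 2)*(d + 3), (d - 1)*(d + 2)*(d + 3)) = d^3 + 4*d^2 + d - 6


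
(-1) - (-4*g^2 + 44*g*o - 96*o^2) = 4*g^2 - 44*g*o + 96*o^2 - 1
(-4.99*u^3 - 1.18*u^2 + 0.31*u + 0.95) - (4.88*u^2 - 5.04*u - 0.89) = -4.99*u^3 - 6.06*u^2 + 5.35*u + 1.84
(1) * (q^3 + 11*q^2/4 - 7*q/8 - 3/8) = q^3 + 11*q^2/4 - 7*q/8 - 3/8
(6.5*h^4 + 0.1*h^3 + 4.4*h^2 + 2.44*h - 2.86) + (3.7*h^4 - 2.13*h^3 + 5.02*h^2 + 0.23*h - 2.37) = 10.2*h^4 - 2.03*h^3 + 9.42*h^2 + 2.67*h - 5.23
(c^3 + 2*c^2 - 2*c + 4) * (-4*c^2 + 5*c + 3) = -4*c^5 - 3*c^4 + 21*c^3 - 20*c^2 + 14*c + 12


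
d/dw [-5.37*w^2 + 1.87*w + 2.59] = 1.87 - 10.74*w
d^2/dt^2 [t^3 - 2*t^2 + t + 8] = 6*t - 4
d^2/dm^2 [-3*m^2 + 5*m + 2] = -6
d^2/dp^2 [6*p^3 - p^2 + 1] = 36*p - 2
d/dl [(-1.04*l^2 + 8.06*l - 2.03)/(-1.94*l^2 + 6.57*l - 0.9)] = (8.8036*l^2 - 6.0044*l + 6.0831)/(3.7636*l^4 - 25.4916*l^3 + 46.6569*l^2 - 11.826*l + 0.81)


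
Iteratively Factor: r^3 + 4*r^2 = (r + 4)*(r^2) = r*(r + 4)*(r)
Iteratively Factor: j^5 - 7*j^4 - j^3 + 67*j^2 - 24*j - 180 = (j - 3)*(j^4 - 4*j^3 - 13*j^2 + 28*j + 60) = (j - 5)*(j - 3)*(j^3 + j^2 - 8*j - 12) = (j - 5)*(j - 3)^2*(j^2 + 4*j + 4) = (j - 5)*(j - 3)^2*(j + 2)*(j + 2)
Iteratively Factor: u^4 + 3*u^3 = (u)*(u^3 + 3*u^2) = u*(u + 3)*(u^2) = u^2*(u + 3)*(u)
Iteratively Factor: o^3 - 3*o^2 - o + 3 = (o - 1)*(o^2 - 2*o - 3) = (o - 1)*(o + 1)*(o - 3)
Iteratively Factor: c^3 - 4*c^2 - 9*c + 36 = (c + 3)*(c^2 - 7*c + 12) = (c - 4)*(c + 3)*(c - 3)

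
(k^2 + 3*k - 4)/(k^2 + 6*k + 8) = (k - 1)/(k + 2)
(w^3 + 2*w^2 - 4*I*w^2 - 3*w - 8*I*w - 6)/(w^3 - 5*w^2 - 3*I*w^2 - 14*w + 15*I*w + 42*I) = (w - I)/(w - 7)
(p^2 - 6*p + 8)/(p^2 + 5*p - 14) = (p - 4)/(p + 7)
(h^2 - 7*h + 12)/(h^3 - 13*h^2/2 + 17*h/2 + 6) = 2/(2*h + 1)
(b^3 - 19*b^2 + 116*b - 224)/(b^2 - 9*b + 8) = (b^2 - 11*b + 28)/(b - 1)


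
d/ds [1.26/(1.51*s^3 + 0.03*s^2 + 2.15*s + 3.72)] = (-5.7078*s^2 - 0.0756*s - 2.709)/(1.51*s^3 + 0.03*s^2 + 2.15*s + 3.72)^2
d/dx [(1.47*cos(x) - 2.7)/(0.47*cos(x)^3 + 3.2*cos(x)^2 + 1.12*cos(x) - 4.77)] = (1.3818*cos(x)^3 + 0.896999999999999*cos(x)^2 - 17.28*cos(x) + 3.9879)*sin(x)/(0.2209*cos(x)^6 + 3.008*cos(x)^5 + 11.2928*cos(x)^4 + 2.6842*cos(x)^3 - 29.2736*cos(x)^2 - 10.6848*cos(x) + 22.7529)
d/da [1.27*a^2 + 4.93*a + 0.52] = 2.54*a + 4.93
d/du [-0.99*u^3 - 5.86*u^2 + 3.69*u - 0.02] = -2.97*u^2 - 11.72*u + 3.69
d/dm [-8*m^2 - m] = -16*m - 1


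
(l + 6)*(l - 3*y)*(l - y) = l^3 - 4*l^2*y + 6*l^2 + 3*l*y^2 - 24*l*y + 18*y^2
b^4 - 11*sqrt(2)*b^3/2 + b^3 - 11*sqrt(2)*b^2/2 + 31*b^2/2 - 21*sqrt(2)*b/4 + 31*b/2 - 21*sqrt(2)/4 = (b + 1)*(b - 7*sqrt(2)/2)*(b - 3*sqrt(2)/2)*(b - sqrt(2)/2)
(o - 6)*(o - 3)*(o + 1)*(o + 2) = o^4 - 6*o^3 - 7*o^2 + 36*o + 36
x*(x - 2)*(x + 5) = x^3 + 3*x^2 - 10*x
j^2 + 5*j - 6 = (j - 1)*(j + 6)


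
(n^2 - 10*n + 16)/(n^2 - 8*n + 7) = (n^2 - 10*n + 16)/(n^2 - 8*n + 7)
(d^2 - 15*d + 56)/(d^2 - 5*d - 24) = (d - 7)/(d + 3)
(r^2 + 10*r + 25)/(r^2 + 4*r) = (r^2 + 10*r + 25)/(r*(r + 4))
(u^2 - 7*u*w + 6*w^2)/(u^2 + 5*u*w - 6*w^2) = (u - 6*w)/(u + 6*w)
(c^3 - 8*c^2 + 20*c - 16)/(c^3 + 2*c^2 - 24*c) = (c^2 - 4*c + 4)/(c*(c + 6))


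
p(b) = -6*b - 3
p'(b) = -6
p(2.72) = -19.32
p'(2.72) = -6.00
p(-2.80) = 13.80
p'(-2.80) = -6.00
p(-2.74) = 13.44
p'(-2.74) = -6.00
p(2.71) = -19.26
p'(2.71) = -6.00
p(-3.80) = 19.80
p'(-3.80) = -6.00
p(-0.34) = -0.96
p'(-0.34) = -6.00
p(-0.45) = -0.30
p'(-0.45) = -6.00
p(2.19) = -16.14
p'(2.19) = -6.00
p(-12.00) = 69.00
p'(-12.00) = -6.00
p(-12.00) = 69.00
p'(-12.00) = -6.00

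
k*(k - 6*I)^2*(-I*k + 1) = -I*k^4 - 11*k^3 + 24*I*k^2 - 36*k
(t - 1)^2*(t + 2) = t^3 - 3*t + 2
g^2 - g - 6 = (g - 3)*(g + 2)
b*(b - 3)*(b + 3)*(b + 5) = b^4 + 5*b^3 - 9*b^2 - 45*b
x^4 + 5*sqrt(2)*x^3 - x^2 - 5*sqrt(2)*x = x*(x - 1)*(x + 1)*(x + 5*sqrt(2))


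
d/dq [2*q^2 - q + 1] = 4*q - 1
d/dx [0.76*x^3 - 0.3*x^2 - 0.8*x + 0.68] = 2.28*x^2 - 0.6*x - 0.8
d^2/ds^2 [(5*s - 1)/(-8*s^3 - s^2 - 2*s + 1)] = 2*(-4*(5*s - 1)*(12*s^2 + s + 1)^2 + (120*s^2 + 10*s + (5*s - 1)*(24*s + 1) + 10)*(8*s^3 + s^2 + 2*s - 1))/(8*s^3 + s^2 + 2*s - 1)^3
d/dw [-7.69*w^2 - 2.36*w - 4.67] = -15.38*w - 2.36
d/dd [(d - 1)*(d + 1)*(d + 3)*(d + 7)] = 4*d^3 + 30*d^2 + 40*d - 10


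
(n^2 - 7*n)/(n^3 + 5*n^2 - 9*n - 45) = n*(n - 7)/(n^3 + 5*n^2 - 9*n - 45)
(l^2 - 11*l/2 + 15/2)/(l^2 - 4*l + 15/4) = 2*(l - 3)/(2*l - 3)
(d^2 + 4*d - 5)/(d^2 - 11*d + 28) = (d^2 + 4*d - 5)/(d^2 - 11*d + 28)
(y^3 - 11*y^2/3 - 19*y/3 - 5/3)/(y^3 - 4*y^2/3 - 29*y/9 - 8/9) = 3*(y - 5)/(3*y - 8)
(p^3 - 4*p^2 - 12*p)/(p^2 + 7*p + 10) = p*(p - 6)/(p + 5)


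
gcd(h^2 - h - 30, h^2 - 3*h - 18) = h - 6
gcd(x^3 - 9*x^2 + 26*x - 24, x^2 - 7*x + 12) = x^2 - 7*x + 12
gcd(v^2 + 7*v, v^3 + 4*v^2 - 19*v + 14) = v + 7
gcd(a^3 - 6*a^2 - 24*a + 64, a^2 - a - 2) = a - 2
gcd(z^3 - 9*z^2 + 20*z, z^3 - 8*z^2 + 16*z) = z^2 - 4*z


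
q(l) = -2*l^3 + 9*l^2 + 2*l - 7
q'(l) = -6*l^2 + 18*l + 2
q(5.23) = -36.48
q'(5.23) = -67.98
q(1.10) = 3.43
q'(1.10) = 14.54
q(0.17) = -6.41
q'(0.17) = 4.89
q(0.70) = -1.88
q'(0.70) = 11.66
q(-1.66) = 23.63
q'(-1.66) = -44.41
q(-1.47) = 15.86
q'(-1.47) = -37.43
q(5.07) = -26.16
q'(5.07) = -60.97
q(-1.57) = 19.78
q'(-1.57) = -41.05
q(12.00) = -2143.00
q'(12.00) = -646.00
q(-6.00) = 737.00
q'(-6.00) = -322.00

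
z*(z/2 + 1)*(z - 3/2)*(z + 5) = z^4/2 + 11*z^3/4 - z^2/4 - 15*z/2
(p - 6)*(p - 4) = p^2 - 10*p + 24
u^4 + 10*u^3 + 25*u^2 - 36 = (u - 1)*(u + 2)*(u + 3)*(u + 6)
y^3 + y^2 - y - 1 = (y - 1)*(y + 1)^2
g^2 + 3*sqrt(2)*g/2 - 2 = (g - sqrt(2)/2)*(g + 2*sqrt(2))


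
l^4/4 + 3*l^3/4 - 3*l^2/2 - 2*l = l*(l/4 + 1)*(l - 2)*(l + 1)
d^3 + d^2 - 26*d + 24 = (d - 4)*(d - 1)*(d + 6)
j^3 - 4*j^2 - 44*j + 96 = (j - 8)*(j - 2)*(j + 6)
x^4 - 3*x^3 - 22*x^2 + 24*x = x*(x - 6)*(x - 1)*(x + 4)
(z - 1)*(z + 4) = z^2 + 3*z - 4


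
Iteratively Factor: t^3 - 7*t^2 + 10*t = (t)*(t^2 - 7*t + 10) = t*(t - 5)*(t - 2)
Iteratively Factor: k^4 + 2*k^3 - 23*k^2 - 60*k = (k - 5)*(k^3 + 7*k^2 + 12*k) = (k - 5)*(k + 3)*(k^2 + 4*k) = (k - 5)*(k + 3)*(k + 4)*(k)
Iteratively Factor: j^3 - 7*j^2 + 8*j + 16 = (j - 4)*(j^2 - 3*j - 4) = (j - 4)*(j + 1)*(j - 4)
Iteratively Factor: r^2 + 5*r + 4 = (r + 4)*(r + 1)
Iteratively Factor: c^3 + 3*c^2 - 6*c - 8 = (c + 4)*(c^2 - c - 2) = (c + 1)*(c + 4)*(c - 2)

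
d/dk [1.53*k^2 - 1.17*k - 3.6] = 3.06*k - 1.17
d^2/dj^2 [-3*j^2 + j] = -6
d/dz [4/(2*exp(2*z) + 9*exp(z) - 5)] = (-16*exp(z) - 36)*exp(z)/(2*exp(2*z) + 9*exp(z) - 5)^2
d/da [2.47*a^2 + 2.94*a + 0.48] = 4.94*a + 2.94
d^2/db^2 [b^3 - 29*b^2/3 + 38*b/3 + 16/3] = 6*b - 58/3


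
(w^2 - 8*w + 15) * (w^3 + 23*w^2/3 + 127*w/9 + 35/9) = w^5 - w^4/3 - 290*w^3/9 + 6*w^2 + 1625*w/9 + 175/3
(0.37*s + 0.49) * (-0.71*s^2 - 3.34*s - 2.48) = -0.2627*s^3 - 1.5837*s^2 - 2.5542*s - 1.2152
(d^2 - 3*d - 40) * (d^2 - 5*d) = d^4 - 8*d^3 - 25*d^2 + 200*d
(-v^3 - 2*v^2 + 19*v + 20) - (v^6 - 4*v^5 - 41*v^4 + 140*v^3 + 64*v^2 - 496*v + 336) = -v^6 + 4*v^5 + 41*v^4 - 141*v^3 - 66*v^2 + 515*v - 316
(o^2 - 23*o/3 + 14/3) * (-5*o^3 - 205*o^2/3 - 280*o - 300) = -5*o^5 - 30*o^4 + 1985*o^3/9 + 13750*o^2/9 + 2980*o/3 - 1400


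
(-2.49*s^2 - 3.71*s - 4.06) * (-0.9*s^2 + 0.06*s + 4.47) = 2.241*s^4 + 3.1896*s^3 - 7.6989*s^2 - 16.8273*s - 18.1482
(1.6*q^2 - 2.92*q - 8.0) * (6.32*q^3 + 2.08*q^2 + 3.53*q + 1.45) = 10.112*q^5 - 15.1264*q^4 - 50.9856*q^3 - 24.6276*q^2 - 32.474*q - 11.6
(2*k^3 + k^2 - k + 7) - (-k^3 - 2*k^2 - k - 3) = 3*k^3 + 3*k^2 + 10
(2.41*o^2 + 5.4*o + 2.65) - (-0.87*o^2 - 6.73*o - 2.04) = 3.28*o^2 + 12.13*o + 4.69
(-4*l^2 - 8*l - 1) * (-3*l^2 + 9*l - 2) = 12*l^4 - 12*l^3 - 61*l^2 + 7*l + 2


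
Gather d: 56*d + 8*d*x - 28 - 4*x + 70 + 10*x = d*(8*x + 56) + 6*x + 42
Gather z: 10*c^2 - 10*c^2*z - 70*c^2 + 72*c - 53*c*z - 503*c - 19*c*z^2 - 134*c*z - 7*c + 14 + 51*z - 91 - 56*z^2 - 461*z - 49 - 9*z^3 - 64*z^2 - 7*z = -60*c^2 - 438*c - 9*z^3 + z^2*(-19*c - 120) + z*(-10*c^2 - 187*c - 417) - 126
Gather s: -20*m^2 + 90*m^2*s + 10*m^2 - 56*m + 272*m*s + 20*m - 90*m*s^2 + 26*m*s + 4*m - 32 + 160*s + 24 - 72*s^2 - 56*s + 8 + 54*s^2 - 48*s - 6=-10*m^2 - 32*m + s^2*(-90*m - 18) + s*(90*m^2 + 298*m + 56) - 6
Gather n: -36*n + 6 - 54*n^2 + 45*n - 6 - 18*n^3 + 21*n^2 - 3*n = -18*n^3 - 33*n^2 + 6*n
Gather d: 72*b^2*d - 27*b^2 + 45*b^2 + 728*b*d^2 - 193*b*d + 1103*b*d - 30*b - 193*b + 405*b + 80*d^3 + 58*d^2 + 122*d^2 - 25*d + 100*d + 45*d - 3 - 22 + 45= 18*b^2 + 182*b + 80*d^3 + d^2*(728*b + 180) + d*(72*b^2 + 910*b + 120) + 20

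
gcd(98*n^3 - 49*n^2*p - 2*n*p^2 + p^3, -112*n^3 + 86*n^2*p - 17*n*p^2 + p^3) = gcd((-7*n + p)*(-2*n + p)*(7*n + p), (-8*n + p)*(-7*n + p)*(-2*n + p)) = 14*n^2 - 9*n*p + p^2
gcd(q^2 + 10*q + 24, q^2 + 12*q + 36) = q + 6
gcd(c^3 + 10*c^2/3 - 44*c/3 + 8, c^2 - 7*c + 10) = c - 2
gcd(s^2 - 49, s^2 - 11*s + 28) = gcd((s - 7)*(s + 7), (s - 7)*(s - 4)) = s - 7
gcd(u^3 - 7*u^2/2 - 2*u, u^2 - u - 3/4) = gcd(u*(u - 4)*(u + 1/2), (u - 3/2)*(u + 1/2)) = u + 1/2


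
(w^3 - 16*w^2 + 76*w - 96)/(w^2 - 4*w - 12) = (w^2 - 10*w + 16)/(w + 2)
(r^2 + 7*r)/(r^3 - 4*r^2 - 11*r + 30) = r*(r + 7)/(r^3 - 4*r^2 - 11*r + 30)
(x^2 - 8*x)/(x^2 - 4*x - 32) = x/(x + 4)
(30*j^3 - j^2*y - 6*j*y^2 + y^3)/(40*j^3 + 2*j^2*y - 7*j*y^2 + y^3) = (-3*j + y)/(-4*j + y)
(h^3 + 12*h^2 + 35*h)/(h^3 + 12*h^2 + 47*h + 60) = h*(h + 7)/(h^2 + 7*h + 12)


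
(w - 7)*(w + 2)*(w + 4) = w^3 - w^2 - 34*w - 56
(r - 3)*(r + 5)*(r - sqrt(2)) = r^3 - sqrt(2)*r^2 + 2*r^2 - 15*r - 2*sqrt(2)*r + 15*sqrt(2)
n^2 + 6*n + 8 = (n + 2)*(n + 4)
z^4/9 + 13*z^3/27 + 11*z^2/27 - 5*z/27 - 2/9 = (z/3 + 1/3)^2*(z - 2/3)*(z + 3)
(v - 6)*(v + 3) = v^2 - 3*v - 18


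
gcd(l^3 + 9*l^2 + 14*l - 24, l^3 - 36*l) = l + 6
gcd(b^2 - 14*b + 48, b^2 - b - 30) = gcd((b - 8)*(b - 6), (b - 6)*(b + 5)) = b - 6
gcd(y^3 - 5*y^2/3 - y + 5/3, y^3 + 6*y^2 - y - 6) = y^2 - 1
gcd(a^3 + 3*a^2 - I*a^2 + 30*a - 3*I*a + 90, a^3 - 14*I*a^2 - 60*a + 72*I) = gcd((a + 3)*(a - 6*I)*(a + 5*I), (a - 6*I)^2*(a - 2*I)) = a - 6*I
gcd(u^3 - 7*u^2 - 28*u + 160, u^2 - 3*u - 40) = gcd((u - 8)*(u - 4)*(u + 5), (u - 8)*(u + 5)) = u^2 - 3*u - 40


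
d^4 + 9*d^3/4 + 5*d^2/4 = d^2*(d + 1)*(d + 5/4)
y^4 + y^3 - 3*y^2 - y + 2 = (y - 1)*(y + 2)*(-I*y - I)*(I*y - I)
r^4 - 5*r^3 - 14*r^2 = r^2*(r - 7)*(r + 2)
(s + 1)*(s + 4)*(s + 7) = s^3 + 12*s^2 + 39*s + 28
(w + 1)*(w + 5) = w^2 + 6*w + 5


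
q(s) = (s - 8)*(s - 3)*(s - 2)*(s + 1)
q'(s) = (s - 8)*(s - 3)*(s - 2) + (s - 8)*(s - 3)*(s + 1) + (s - 8)*(s - 2)*(s + 1) + (s - 3)*(s - 2)*(s + 1) = 4*s^3 - 36*s^2 + 66*s - 2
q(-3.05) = 692.09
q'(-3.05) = -651.68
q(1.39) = -15.52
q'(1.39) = 30.93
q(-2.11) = 235.69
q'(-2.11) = -339.11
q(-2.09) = 228.96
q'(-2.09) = -333.71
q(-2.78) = 530.14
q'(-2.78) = -549.64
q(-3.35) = 906.13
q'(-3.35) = -777.49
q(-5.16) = 3198.54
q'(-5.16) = -1850.63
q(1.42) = -14.59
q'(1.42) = 30.58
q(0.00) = -48.00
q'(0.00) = -2.00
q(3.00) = 0.00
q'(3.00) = -20.00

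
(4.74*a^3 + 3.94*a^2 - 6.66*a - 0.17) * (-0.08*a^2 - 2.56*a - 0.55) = -0.3792*a^5 - 12.4496*a^4 - 12.1606*a^3 + 14.8962*a^2 + 4.0982*a + 0.0935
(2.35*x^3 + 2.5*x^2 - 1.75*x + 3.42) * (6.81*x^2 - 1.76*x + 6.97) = 16.0035*x^5 + 12.889*x^4 + 0.0620000000000012*x^3 + 43.7952*x^2 - 18.2167*x + 23.8374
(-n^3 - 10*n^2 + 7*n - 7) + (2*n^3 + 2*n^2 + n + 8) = n^3 - 8*n^2 + 8*n + 1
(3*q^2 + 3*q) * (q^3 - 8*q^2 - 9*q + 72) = 3*q^5 - 21*q^4 - 51*q^3 + 189*q^2 + 216*q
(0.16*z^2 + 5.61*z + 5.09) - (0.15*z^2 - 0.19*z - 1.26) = 0.01*z^2 + 5.8*z + 6.35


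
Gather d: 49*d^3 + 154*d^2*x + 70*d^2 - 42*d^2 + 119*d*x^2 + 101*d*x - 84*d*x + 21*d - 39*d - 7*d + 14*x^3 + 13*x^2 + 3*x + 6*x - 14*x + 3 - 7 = 49*d^3 + d^2*(154*x + 28) + d*(119*x^2 + 17*x - 25) + 14*x^3 + 13*x^2 - 5*x - 4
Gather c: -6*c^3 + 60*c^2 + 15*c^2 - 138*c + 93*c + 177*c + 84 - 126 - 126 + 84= -6*c^3 + 75*c^2 + 132*c - 84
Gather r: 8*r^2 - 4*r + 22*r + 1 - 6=8*r^2 + 18*r - 5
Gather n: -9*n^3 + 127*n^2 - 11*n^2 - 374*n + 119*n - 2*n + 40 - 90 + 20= -9*n^3 + 116*n^2 - 257*n - 30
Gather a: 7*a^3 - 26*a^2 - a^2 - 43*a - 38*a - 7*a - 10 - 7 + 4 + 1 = 7*a^3 - 27*a^2 - 88*a - 12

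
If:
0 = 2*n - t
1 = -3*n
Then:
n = -1/3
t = -2/3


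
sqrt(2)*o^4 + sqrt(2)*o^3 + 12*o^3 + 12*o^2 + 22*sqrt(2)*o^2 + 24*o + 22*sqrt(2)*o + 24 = (o + sqrt(2))*(o + 2*sqrt(2))*(o + 3*sqrt(2))*(sqrt(2)*o + sqrt(2))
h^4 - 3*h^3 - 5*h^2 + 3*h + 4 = (h - 4)*(h - 1)*(h + 1)^2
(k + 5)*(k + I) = k^2 + 5*k + I*k + 5*I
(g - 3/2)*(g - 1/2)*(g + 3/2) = g^3 - g^2/2 - 9*g/4 + 9/8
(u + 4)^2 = u^2 + 8*u + 16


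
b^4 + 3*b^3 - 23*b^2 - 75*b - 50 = (b - 5)*(b + 1)*(b + 2)*(b + 5)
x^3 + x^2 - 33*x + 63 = (x - 3)^2*(x + 7)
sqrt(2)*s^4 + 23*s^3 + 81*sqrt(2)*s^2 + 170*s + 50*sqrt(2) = (s + sqrt(2))*(s + 5*sqrt(2))^2*(sqrt(2)*s + 1)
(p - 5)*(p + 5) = p^2 - 25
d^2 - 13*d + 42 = (d - 7)*(d - 6)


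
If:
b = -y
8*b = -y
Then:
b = 0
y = 0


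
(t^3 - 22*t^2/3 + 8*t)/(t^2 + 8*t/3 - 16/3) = t*(t - 6)/(t + 4)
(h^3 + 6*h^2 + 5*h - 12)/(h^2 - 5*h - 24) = (h^2 + 3*h - 4)/(h - 8)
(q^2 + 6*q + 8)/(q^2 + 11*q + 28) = (q + 2)/(q + 7)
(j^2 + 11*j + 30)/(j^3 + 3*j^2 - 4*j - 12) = (j^2 + 11*j + 30)/(j^3 + 3*j^2 - 4*j - 12)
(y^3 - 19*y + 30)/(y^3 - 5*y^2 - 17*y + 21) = (y^3 - 19*y + 30)/(y^3 - 5*y^2 - 17*y + 21)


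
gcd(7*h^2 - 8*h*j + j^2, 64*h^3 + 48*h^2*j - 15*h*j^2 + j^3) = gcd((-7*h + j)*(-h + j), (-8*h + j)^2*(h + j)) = 1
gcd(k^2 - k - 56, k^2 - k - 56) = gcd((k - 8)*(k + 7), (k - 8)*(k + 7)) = k^2 - k - 56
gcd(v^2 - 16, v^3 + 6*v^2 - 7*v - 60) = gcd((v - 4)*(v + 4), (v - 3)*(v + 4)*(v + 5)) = v + 4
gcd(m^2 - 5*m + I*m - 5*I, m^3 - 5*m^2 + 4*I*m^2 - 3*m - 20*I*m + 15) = m^2 + m*(-5 + I) - 5*I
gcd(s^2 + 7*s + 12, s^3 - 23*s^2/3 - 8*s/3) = 1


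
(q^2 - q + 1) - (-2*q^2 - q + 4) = 3*q^2 - 3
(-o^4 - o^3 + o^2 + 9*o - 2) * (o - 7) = -o^5 + 6*o^4 + 8*o^3 + 2*o^2 - 65*o + 14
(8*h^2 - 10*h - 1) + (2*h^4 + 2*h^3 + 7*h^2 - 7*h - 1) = 2*h^4 + 2*h^3 + 15*h^2 - 17*h - 2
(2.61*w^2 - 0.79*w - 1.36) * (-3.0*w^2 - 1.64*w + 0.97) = -7.83*w^4 - 1.9104*w^3 + 7.9073*w^2 + 1.4641*w - 1.3192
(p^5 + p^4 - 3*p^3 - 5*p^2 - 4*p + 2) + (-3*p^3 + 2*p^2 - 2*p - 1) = p^5 + p^4 - 6*p^3 - 3*p^2 - 6*p + 1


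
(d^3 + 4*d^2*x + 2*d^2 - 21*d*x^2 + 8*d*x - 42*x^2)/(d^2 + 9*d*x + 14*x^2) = (d^2 - 3*d*x + 2*d - 6*x)/(d + 2*x)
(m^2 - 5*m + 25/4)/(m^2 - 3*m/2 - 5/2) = (m - 5/2)/(m + 1)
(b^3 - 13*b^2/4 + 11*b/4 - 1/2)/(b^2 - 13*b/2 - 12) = (-4*b^3 + 13*b^2 - 11*b + 2)/(2*(-2*b^2 + 13*b + 24))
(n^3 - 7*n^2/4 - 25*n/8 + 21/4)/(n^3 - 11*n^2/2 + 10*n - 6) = (n + 7/4)/(n - 2)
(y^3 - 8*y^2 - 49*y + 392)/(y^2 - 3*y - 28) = (y^2 - y - 56)/(y + 4)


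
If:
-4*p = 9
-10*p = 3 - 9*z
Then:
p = -9/4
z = -13/6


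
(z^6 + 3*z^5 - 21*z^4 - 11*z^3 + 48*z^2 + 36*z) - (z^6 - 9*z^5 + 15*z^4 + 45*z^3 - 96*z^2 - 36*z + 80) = 12*z^5 - 36*z^4 - 56*z^3 + 144*z^2 + 72*z - 80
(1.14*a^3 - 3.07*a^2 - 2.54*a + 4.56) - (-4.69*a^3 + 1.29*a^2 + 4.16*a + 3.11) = 5.83*a^3 - 4.36*a^2 - 6.7*a + 1.45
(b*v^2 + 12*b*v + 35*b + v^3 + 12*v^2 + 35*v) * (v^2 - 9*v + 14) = b*v^4 + 3*b*v^3 - 59*b*v^2 - 147*b*v + 490*b + v^5 + 3*v^4 - 59*v^3 - 147*v^2 + 490*v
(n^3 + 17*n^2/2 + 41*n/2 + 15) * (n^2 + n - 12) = n^5 + 19*n^4/2 + 17*n^3 - 133*n^2/2 - 231*n - 180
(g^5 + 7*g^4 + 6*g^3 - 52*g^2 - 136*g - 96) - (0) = g^5 + 7*g^4 + 6*g^3 - 52*g^2 - 136*g - 96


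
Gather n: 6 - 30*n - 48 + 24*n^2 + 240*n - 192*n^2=-168*n^2 + 210*n - 42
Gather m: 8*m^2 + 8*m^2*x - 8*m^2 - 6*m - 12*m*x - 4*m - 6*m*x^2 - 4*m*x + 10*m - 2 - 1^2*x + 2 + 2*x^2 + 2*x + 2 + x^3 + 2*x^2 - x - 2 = 8*m^2*x + m*(-6*x^2 - 16*x) + x^3 + 4*x^2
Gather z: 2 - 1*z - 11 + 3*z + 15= 2*z + 6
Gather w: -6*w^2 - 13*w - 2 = -6*w^2 - 13*w - 2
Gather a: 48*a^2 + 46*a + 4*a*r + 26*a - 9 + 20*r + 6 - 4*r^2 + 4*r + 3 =48*a^2 + a*(4*r + 72) - 4*r^2 + 24*r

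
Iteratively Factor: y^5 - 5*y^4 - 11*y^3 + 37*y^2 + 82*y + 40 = (y - 4)*(y^4 - y^3 - 15*y^2 - 23*y - 10) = (y - 4)*(y + 1)*(y^3 - 2*y^2 - 13*y - 10) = (y - 5)*(y - 4)*(y + 1)*(y^2 + 3*y + 2) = (y - 5)*(y - 4)*(y + 1)*(y + 2)*(y + 1)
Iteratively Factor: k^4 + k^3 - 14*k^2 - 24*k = (k)*(k^3 + k^2 - 14*k - 24) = k*(k + 3)*(k^2 - 2*k - 8) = k*(k + 2)*(k + 3)*(k - 4)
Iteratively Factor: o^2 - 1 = (o - 1)*(o + 1)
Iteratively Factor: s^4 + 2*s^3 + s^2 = (s + 1)*(s^3 + s^2) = s*(s + 1)*(s^2 + s) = s^2*(s + 1)*(s + 1)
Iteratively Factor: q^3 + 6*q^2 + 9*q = (q)*(q^2 + 6*q + 9) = q*(q + 3)*(q + 3)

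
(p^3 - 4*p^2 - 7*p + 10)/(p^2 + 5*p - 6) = (p^2 - 3*p - 10)/(p + 6)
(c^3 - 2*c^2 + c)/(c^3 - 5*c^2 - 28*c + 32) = c*(c - 1)/(c^2 - 4*c - 32)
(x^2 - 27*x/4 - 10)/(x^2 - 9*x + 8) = (x + 5/4)/(x - 1)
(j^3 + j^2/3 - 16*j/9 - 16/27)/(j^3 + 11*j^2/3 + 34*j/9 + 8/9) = (j - 4/3)/(j + 2)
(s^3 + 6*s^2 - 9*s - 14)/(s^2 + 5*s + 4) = (s^2 + 5*s - 14)/(s + 4)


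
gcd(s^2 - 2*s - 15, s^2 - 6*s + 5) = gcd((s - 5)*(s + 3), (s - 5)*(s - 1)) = s - 5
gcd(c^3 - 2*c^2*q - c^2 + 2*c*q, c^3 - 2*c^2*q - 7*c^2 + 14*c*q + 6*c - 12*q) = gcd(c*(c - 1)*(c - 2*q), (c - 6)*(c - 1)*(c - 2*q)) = -c^2 + 2*c*q + c - 2*q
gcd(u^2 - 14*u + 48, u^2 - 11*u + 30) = u - 6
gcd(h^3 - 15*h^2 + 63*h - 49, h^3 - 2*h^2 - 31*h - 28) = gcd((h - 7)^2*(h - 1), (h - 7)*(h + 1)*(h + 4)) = h - 7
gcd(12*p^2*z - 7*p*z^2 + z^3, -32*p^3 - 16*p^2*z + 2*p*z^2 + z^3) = -4*p + z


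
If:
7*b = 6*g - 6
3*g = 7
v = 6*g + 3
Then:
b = 8/7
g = 7/3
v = 17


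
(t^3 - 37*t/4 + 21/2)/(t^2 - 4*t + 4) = (t^2 + 2*t - 21/4)/(t - 2)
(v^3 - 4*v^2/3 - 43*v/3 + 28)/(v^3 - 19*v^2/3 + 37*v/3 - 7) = (v + 4)/(v - 1)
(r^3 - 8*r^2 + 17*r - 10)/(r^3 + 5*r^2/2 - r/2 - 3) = 2*(r^2 - 7*r + 10)/(2*r^2 + 7*r + 6)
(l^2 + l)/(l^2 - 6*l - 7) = l/(l - 7)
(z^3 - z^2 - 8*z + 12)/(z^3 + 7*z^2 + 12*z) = (z^2 - 4*z + 4)/(z*(z + 4))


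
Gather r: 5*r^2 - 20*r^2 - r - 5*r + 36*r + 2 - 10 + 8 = -15*r^2 + 30*r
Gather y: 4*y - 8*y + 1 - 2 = -4*y - 1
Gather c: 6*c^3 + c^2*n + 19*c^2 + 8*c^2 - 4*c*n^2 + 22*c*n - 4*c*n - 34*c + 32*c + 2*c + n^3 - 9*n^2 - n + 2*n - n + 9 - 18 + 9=6*c^3 + c^2*(n + 27) + c*(-4*n^2 + 18*n) + n^3 - 9*n^2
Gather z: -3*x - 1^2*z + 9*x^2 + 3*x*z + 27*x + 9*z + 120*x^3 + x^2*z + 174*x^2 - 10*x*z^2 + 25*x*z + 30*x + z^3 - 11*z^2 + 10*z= 120*x^3 + 183*x^2 + 54*x + z^3 + z^2*(-10*x - 11) + z*(x^2 + 28*x + 18)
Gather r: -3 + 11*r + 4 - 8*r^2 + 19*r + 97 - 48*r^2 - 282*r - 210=-56*r^2 - 252*r - 112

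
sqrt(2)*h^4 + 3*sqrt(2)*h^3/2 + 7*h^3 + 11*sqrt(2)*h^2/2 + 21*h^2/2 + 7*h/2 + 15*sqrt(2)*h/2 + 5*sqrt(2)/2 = (h + 1/2)*(h + sqrt(2))*(h + 5*sqrt(2)/2)*(sqrt(2)*h + sqrt(2))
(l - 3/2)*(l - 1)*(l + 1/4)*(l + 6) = l^4 + 15*l^3/4 - 101*l^2/8 + 45*l/8 + 9/4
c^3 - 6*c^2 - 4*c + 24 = (c - 6)*(c - 2)*(c + 2)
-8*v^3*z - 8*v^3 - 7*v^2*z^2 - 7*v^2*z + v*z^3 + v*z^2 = (-8*v + z)*(v + z)*(v*z + v)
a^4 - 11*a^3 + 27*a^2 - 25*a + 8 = (a - 8)*(a - 1)^3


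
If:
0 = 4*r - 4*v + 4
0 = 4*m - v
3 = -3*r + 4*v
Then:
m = 0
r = -1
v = 0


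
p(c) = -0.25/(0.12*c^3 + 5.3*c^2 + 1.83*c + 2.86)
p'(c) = -0.25*(-0.36*c^2 - 10.6*c - 1.83)/(0.12*c^3 + 5.3*c^2 + 1.83*c + 2.86)^2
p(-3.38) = -0.00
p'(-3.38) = -0.00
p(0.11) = -0.08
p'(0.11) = 0.08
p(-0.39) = -0.08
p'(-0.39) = -0.06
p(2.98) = -0.00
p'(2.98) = 0.00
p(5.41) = -0.00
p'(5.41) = 0.00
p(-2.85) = -0.01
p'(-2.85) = -0.00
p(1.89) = -0.01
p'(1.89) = 0.01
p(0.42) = -0.05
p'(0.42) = 0.08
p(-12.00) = -0.00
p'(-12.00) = -0.00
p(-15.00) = -0.00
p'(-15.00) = -0.00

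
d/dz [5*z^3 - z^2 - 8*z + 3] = 15*z^2 - 2*z - 8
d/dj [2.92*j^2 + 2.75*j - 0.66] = 5.84*j + 2.75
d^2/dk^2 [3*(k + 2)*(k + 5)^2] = 18*k + 72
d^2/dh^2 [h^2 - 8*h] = 2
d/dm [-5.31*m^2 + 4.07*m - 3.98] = 4.07 - 10.62*m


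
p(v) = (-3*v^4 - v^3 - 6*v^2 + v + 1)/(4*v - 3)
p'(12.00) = -345.60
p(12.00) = -1439.71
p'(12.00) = -345.60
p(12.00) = -1439.71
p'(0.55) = 15.04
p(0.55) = 0.88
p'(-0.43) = -1.29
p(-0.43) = 0.12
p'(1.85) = -12.20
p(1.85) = -13.44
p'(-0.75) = -1.82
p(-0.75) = 0.61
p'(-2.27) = -9.93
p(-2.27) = 8.29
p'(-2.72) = -14.27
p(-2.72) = 13.70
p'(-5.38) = -58.47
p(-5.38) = 103.41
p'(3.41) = -33.71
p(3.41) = -47.99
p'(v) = (-12*v^3 - 3*v^2 - 12*v + 1)/(4*v - 3) - 4*(-3*v^4 - v^3 - 6*v^2 + v + 1)/(4*v - 3)^2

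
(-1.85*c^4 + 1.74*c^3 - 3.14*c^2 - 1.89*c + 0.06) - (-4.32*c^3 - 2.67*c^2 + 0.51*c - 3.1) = -1.85*c^4 + 6.06*c^3 - 0.47*c^2 - 2.4*c + 3.16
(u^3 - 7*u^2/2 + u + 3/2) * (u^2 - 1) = u^5 - 7*u^4/2 + 5*u^2 - u - 3/2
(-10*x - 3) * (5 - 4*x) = 40*x^2 - 38*x - 15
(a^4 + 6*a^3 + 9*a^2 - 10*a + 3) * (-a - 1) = -a^5 - 7*a^4 - 15*a^3 + a^2 + 7*a - 3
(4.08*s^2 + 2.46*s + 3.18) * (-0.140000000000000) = -0.5712*s^2 - 0.3444*s - 0.4452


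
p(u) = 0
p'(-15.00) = 0.00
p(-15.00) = 0.00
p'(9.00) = 0.00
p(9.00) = 0.00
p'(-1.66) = 0.00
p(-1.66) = 0.00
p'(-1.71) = 0.00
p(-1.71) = 0.00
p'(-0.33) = 0.00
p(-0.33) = 0.00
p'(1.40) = 0.00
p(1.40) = 0.00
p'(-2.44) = 0.00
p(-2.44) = 0.00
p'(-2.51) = 0.00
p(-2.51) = 0.00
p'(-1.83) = 0.00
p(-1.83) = 0.00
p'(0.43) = 0.00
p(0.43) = 0.00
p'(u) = 0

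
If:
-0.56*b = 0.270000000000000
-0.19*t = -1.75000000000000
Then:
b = -0.48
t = 9.21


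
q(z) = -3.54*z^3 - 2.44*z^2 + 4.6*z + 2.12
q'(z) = -10.62*z^2 - 4.88*z + 4.6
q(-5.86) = 603.73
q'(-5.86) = -331.49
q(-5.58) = 515.52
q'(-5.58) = -298.84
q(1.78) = -17.39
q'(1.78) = -37.73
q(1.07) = -0.09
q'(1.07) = -12.78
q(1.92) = -23.10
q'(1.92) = -43.92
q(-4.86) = 328.49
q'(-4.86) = -222.52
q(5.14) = -519.42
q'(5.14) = -301.06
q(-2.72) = 42.79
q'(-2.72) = -60.70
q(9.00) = -2734.78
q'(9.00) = -899.54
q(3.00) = -101.62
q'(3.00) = -105.62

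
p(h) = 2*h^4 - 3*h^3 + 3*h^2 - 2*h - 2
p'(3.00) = 151.00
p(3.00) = 100.00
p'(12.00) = 12598.00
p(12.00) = 36694.00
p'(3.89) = 356.06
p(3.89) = 316.99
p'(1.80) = 26.30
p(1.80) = 7.62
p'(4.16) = 443.14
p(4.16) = 424.59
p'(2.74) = 111.44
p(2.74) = 66.06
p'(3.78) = 324.17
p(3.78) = 279.59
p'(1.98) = 36.70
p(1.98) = 13.25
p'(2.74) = 111.44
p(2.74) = 66.06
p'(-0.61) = -10.82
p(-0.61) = 1.29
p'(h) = 8*h^3 - 9*h^2 + 6*h - 2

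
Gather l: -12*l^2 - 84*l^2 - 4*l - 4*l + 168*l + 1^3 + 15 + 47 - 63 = -96*l^2 + 160*l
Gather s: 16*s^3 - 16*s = 16*s^3 - 16*s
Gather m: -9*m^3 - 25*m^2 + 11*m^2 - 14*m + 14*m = -9*m^3 - 14*m^2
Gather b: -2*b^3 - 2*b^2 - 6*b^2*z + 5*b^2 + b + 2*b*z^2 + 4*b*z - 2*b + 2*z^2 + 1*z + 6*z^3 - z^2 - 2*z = -2*b^3 + b^2*(3 - 6*z) + b*(2*z^2 + 4*z - 1) + 6*z^3 + z^2 - z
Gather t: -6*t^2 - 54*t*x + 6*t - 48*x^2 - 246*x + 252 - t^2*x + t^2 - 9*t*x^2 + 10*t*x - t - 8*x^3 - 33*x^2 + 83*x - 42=t^2*(-x - 5) + t*(-9*x^2 - 44*x + 5) - 8*x^3 - 81*x^2 - 163*x + 210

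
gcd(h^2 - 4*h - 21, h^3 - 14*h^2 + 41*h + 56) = h - 7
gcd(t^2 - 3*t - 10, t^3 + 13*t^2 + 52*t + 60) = t + 2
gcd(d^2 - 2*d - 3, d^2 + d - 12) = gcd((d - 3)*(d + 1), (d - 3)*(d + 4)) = d - 3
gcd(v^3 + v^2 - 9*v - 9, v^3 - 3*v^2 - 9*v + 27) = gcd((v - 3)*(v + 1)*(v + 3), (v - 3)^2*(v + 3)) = v^2 - 9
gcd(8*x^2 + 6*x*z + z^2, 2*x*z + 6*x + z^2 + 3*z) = 2*x + z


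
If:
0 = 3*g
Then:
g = 0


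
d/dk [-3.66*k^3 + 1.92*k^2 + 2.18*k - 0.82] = -10.98*k^2 + 3.84*k + 2.18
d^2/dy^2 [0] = 0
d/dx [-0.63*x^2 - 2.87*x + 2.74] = -1.26*x - 2.87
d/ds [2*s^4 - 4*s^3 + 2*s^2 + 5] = 4*s*(2*s^2 - 3*s + 1)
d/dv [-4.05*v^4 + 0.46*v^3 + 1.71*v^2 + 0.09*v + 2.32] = -16.2*v^3 + 1.38*v^2 + 3.42*v + 0.09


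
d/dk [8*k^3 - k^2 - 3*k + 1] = 24*k^2 - 2*k - 3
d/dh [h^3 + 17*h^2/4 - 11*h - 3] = 3*h^2 + 17*h/2 - 11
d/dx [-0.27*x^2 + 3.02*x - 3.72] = 3.02 - 0.54*x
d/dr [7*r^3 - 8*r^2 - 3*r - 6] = 21*r^2 - 16*r - 3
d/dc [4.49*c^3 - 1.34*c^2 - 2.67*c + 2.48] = 13.47*c^2 - 2.68*c - 2.67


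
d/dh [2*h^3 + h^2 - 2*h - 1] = 6*h^2 + 2*h - 2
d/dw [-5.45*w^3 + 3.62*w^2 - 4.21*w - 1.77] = -16.35*w^2 + 7.24*w - 4.21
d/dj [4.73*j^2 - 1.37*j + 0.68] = 9.46*j - 1.37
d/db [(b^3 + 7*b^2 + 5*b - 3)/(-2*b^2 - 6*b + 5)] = (-2*b^4 - 12*b^3 - 17*b^2 + 58*b + 7)/(4*b^4 + 24*b^3 + 16*b^2 - 60*b + 25)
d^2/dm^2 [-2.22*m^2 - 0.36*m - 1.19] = -4.44000000000000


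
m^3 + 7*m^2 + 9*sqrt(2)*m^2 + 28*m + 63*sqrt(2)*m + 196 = (m + 7)*(m + 2*sqrt(2))*(m + 7*sqrt(2))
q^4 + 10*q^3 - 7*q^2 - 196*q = q*(q - 4)*(q + 7)^2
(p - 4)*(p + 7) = p^2 + 3*p - 28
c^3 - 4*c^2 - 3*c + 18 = (c - 3)^2*(c + 2)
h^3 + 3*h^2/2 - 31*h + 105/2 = (h - 3)*(h - 5/2)*(h + 7)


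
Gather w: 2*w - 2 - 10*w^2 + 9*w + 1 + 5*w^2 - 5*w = -5*w^2 + 6*w - 1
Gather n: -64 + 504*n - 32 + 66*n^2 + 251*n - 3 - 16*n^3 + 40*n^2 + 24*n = -16*n^3 + 106*n^2 + 779*n - 99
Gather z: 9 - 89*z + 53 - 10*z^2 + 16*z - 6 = -10*z^2 - 73*z + 56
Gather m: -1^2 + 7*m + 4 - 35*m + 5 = 8 - 28*m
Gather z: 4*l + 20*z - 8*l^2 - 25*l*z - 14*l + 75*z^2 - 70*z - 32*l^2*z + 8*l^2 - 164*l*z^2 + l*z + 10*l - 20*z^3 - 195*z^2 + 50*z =-20*z^3 + z^2*(-164*l - 120) + z*(-32*l^2 - 24*l)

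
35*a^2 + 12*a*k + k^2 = (5*a + k)*(7*a + k)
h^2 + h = h*(h + 1)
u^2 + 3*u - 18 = (u - 3)*(u + 6)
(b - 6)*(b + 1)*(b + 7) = b^3 + 2*b^2 - 41*b - 42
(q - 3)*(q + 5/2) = q^2 - q/2 - 15/2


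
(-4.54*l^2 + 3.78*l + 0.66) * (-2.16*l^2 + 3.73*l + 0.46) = 9.8064*l^4 - 25.099*l^3 + 10.5854*l^2 + 4.2006*l + 0.3036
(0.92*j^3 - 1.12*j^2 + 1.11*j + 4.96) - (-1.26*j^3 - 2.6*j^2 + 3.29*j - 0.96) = 2.18*j^3 + 1.48*j^2 - 2.18*j + 5.92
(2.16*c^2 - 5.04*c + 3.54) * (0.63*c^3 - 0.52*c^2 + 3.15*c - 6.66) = 1.3608*c^5 - 4.2984*c^4 + 11.655*c^3 - 32.1024*c^2 + 44.7174*c - 23.5764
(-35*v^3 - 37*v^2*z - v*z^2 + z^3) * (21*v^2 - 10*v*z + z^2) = -735*v^5 - 427*v^4*z + 314*v^3*z^2 - 6*v^2*z^3 - 11*v*z^4 + z^5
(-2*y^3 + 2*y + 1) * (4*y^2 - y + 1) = -8*y^5 + 2*y^4 + 6*y^3 + 2*y^2 + y + 1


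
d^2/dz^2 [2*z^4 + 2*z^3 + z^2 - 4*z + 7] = 24*z^2 + 12*z + 2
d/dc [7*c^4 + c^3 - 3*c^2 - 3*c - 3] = 28*c^3 + 3*c^2 - 6*c - 3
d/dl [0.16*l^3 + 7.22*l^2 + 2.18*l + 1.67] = 0.48*l^2 + 14.44*l + 2.18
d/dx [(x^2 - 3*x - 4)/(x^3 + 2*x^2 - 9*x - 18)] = (-x^4 + 6*x^3 + 9*x^2 - 20*x + 18)/(x^6 + 4*x^5 - 14*x^4 - 72*x^3 + 9*x^2 + 324*x + 324)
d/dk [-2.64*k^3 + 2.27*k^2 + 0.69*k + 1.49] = -7.92*k^2 + 4.54*k + 0.69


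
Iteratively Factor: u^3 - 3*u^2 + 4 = (u - 2)*(u^2 - u - 2) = (u - 2)*(u + 1)*(u - 2)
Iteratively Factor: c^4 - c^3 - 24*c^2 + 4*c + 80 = (c - 5)*(c^3 + 4*c^2 - 4*c - 16) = (c - 5)*(c + 4)*(c^2 - 4) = (c - 5)*(c - 2)*(c + 4)*(c + 2)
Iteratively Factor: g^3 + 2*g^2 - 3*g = (g + 3)*(g^2 - g) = g*(g + 3)*(g - 1)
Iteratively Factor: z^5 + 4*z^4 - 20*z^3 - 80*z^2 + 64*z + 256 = (z + 4)*(z^4 - 20*z^2 + 64) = (z - 2)*(z + 4)*(z^3 + 2*z^2 - 16*z - 32) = (z - 4)*(z - 2)*(z + 4)*(z^2 + 6*z + 8) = (z - 4)*(z - 2)*(z + 2)*(z + 4)*(z + 4)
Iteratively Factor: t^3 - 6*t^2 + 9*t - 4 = (t - 1)*(t^2 - 5*t + 4) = (t - 1)^2*(t - 4)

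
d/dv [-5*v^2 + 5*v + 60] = 5 - 10*v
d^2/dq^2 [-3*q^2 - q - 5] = -6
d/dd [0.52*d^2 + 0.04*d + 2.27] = 1.04*d + 0.04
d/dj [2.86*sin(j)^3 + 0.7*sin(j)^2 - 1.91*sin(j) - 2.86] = (8.58*sin(j)^2 + 1.4*sin(j) - 1.91)*cos(j)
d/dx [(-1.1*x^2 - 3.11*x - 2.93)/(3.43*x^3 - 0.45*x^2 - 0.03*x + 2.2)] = (3.773*x^4 + 21.3346*x^3 + 28.7832*x^2 - 7.477*x - 6.9299)/(11.7649*x^6 - 3.087*x^5 - 0.0033*x^4 + 15.119*x^3 - 1.9791*x^2 - 0.132*x + 4.84)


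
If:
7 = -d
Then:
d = -7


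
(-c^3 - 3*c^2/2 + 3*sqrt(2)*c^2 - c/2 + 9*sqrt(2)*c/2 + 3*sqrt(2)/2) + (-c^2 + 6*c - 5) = -c^3 - 5*c^2/2 + 3*sqrt(2)*c^2 + 11*c/2 + 9*sqrt(2)*c/2 - 5 + 3*sqrt(2)/2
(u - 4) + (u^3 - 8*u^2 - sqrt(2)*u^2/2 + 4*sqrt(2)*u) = u^3 - 8*u^2 - sqrt(2)*u^2/2 + u + 4*sqrt(2)*u - 4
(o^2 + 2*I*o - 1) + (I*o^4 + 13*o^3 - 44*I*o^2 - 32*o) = I*o^4 + 13*o^3 + o^2 - 44*I*o^2 - 32*o + 2*I*o - 1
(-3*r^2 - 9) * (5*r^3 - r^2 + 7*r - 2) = -15*r^5 + 3*r^4 - 66*r^3 + 15*r^2 - 63*r + 18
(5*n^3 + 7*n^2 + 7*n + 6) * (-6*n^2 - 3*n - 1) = -30*n^5 - 57*n^4 - 68*n^3 - 64*n^2 - 25*n - 6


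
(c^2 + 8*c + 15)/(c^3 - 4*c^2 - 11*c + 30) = (c + 5)/(c^2 - 7*c + 10)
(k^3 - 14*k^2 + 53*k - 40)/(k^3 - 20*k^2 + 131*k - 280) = (k - 1)/(k - 7)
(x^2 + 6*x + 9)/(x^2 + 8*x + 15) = (x + 3)/(x + 5)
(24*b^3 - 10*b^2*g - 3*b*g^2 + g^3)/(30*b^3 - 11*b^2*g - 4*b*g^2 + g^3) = (4*b - g)/(5*b - g)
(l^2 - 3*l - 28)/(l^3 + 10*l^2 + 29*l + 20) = (l - 7)/(l^2 + 6*l + 5)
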